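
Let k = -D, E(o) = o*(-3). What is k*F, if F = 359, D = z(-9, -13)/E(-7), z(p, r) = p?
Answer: 1077/7 ≈ 153.86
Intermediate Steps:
E(o) = -3*o
D = -3/7 (D = -9/((-3*(-7))) = -9/21 = -9*1/21 = -3/7 ≈ -0.42857)
k = 3/7 (k = -1*(-3/7) = 3/7 ≈ 0.42857)
k*F = (3/7)*359 = 1077/7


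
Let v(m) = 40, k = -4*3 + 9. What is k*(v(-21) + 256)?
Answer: -888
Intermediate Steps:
k = -3 (k = -12 + 9 = -3)
k*(v(-21) + 256) = -3*(40 + 256) = -3*296 = -888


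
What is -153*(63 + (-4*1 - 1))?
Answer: -8874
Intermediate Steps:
-153*(63 + (-4*1 - 1)) = -153*(63 + (-4 - 1)) = -153*(63 - 5) = -153*58 = -8874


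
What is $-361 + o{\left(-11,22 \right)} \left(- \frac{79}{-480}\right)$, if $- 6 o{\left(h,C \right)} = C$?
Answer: $- \frac{520709}{1440} \approx -361.6$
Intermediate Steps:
$o{\left(h,C \right)} = - \frac{C}{6}$
$-361 + o{\left(-11,22 \right)} \left(- \frac{79}{-480}\right) = -361 + \left(- \frac{1}{6}\right) 22 \left(- \frac{79}{-480}\right) = -361 - \frac{11 \left(\left(-79\right) \left(- \frac{1}{480}\right)\right)}{3} = -361 - \frac{869}{1440} = - \frac{520709}{1440}$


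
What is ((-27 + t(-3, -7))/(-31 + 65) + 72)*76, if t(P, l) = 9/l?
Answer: 643644/119 ≈ 5408.8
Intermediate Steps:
((-27 + t(-3, -7))/(-31 + 65) + 72)*76 = ((-27 + 9/(-7))/(-31 + 65) + 72)*76 = ((-27 + 9*(-1/7))/34 + 72)*76 = ((-27 - 9/7)*(1/34) + 72)*76 = (-198/7*1/34 + 72)*76 = (-99/119 + 72)*76 = (8469/119)*76 = 643644/119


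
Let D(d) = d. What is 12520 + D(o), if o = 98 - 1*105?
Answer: 12513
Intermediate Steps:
o = -7 (o = 98 - 105 = -7)
12520 + D(o) = 12520 - 7 = 12513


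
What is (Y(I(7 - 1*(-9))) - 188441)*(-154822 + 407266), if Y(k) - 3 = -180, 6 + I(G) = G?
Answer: -47615482392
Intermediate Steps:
I(G) = -6 + G
Y(k) = -177 (Y(k) = 3 - 180 = -177)
(Y(I(7 - 1*(-9))) - 188441)*(-154822 + 407266) = (-177 - 188441)*(-154822 + 407266) = -188618*252444 = -47615482392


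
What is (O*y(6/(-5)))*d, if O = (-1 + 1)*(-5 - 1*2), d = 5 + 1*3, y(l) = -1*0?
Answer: 0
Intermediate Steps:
y(l) = 0
d = 8 (d = 5 + 3 = 8)
O = 0 (O = 0*(-5 - 2) = 0*(-7) = 0)
(O*y(6/(-5)))*d = (0*0)*8 = 0*8 = 0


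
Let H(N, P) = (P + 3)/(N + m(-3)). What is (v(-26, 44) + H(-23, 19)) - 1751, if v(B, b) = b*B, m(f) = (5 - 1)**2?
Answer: -20287/7 ≈ -2898.1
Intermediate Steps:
m(f) = 16 (m(f) = 4**2 = 16)
H(N, P) = (3 + P)/(16 + N) (H(N, P) = (P + 3)/(N + 16) = (3 + P)/(16 + N))
v(B, b) = B*b
(v(-26, 44) + H(-23, 19)) - 1751 = (-26*44 + (3 + 19)/(16 - 23)) - 1751 = (-1144 + 22/(-7)) - 1751 = (-1144 - 1/7*22) - 1751 = (-1144 - 22/7) - 1751 = -8030/7 - 1751 = -20287/7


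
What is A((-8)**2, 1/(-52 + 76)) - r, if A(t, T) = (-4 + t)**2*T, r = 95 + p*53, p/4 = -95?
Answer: 20195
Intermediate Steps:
p = -380 (p = 4*(-95) = -380)
r = -20045 (r = 95 - 380*53 = 95 - 20140 = -20045)
A(t, T) = T*(-4 + t)**2
A((-8)**2, 1/(-52 + 76)) - r = (-4 + (-8)**2)**2/(-52 + 76) - 1*(-20045) = (-4 + 64)**2/24 + 20045 = (1/24)*60**2 + 20045 = (1/24)*3600 + 20045 = 150 + 20045 = 20195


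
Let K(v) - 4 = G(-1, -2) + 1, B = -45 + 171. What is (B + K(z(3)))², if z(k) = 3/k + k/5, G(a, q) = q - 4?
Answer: 15625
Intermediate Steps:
G(a, q) = -4 + q
z(k) = 3/k + k/5 (z(k) = 3/k + k*(⅕) = 3/k + k/5)
B = 126
K(v) = -1 (K(v) = 4 + ((-4 - 2) + 1) = 4 + (-6 + 1) = 4 - 5 = -1)
(B + K(z(3)))² = (126 - 1)² = 125² = 15625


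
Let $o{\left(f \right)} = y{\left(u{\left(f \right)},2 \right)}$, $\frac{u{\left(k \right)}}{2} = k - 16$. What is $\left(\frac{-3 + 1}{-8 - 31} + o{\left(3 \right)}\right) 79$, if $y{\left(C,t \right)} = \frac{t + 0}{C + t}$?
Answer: $- \frac{395}{156} \approx -2.5321$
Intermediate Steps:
$u{\left(k \right)} = -32 + 2 k$ ($u{\left(k \right)} = 2 \left(k - 16\right) = 2 \left(-16 + k\right) = -32 + 2 k$)
$y{\left(C,t \right)} = \frac{t}{C + t}$
$o{\left(f \right)} = \frac{2}{-30 + 2 f}$ ($o{\left(f \right)} = \frac{2}{\left(-32 + 2 f\right) + 2} = \frac{2}{-30 + 2 f}$)
$\left(\frac{-3 + 1}{-8 - 31} + o{\left(3 \right)}\right) 79 = \left(\frac{-3 + 1}{-8 - 31} + \frac{1}{-15 + 3}\right) 79 = \left(- \frac{2}{-39} + \frac{1}{-12}\right) 79 = \left(\left(-2\right) \left(- \frac{1}{39}\right) - \frac{1}{12}\right) 79 = \left(\frac{2}{39} - \frac{1}{12}\right) 79 = \left(- \frac{5}{156}\right) 79 = - \frac{395}{156}$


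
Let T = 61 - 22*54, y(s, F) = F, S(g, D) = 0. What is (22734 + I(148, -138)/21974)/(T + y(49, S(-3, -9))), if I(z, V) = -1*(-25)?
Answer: -21719867/1076726 ≈ -20.172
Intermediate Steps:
I(z, V) = 25
T = -1127 (T = 61 - 1188 = -1127)
(22734 + I(148, -138)/21974)/(T + y(49, S(-3, -9))) = (22734 + 25/21974)/(-1127 + 0) = (22734 + 25*(1/21974))/(-1127) = (22734 + 25/21974)*(-1/1127) = (499556941/21974)*(-1/1127) = -21719867/1076726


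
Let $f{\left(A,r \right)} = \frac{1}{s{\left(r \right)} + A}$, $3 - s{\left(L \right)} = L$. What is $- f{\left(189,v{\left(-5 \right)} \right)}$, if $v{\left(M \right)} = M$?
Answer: $- \frac{1}{197} \approx -0.0050761$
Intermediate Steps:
$s{\left(L \right)} = 3 - L$
$f{\left(A,r \right)} = \frac{1}{3 + A - r}$ ($f{\left(A,r \right)} = \frac{1}{\left(3 - r\right) + A} = \frac{1}{3 + A - r}$)
$- f{\left(189,v{\left(-5 \right)} \right)} = - \frac{1}{3 + 189 - -5} = - \frac{1}{3 + 189 + 5} = - \frac{1}{197}$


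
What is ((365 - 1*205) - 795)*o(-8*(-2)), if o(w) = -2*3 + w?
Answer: -6350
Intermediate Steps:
o(w) = -6 + w
((365 - 1*205) - 795)*o(-8*(-2)) = ((365 - 1*205) - 795)*(-6 - 8*(-2)) = ((365 - 205) - 795)*(-6 + 16) = (160 - 795)*10 = -635*10 = -6350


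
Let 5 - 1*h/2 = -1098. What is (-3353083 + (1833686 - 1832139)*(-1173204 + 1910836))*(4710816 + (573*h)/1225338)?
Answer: 1094593668281736987061/204223 ≈ 5.3598e+15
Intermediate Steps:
h = 2206 (h = 10 - 2*(-1098) = 10 + 2196 = 2206)
(-3353083 + (1833686 - 1832139)*(-1173204 + 1910836))*(4710816 + (573*h)/1225338) = (-3353083 + (1833686 - 1832139)*(-1173204 + 1910836))*(4710816 + (573*2206)/1225338) = (-3353083 + 1547*737632)*(4710816 + 1264038*(1/1225338)) = (-3353083 + 1141116704)*(4710816 + 210673/204223) = 1137763621*(962057186641/204223) = 1094593668281736987061/204223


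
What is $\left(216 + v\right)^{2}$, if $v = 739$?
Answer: $912025$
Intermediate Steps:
$\left(216 + v\right)^{2} = \left(216 + 739\right)^{2} = 955^{2} = 912025$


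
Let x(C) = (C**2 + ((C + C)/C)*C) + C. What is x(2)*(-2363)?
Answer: -23630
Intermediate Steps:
x(C) = C**2 + 3*C (x(C) = (C**2 + ((2*C)/C)*C) + C = (C**2 + 2*C) + C = C**2 + 3*C)
x(2)*(-2363) = (2*(3 + 2))*(-2363) = (2*5)*(-2363) = 10*(-2363) = -23630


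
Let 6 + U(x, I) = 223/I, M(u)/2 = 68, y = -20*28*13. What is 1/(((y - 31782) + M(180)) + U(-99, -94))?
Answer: -94/3659831 ≈ -2.5684e-5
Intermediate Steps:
y = -7280 (y = -560*13 = -7280)
M(u) = 136 (M(u) = 2*68 = 136)
U(x, I) = -6 + 223/I
1/(((y - 31782) + M(180)) + U(-99, -94)) = 1/(((-7280 - 31782) + 136) + (-6 + 223/(-94))) = 1/((-39062 + 136) + (-6 + 223*(-1/94))) = 1/(-38926 + (-6 - 223/94)) = 1/(-38926 - 787/94) = 1/(-3659831/94) = -94/3659831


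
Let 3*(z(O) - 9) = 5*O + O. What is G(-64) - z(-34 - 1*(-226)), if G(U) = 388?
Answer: -5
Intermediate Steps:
z(O) = 9 + 2*O (z(O) = 9 + (5*O + O)/3 = 9 + (6*O)/3 = 9 + 2*O)
G(-64) - z(-34 - 1*(-226)) = 388 - (9 + 2*(-34 - 1*(-226))) = 388 - (9 + 2*(-34 + 226)) = 388 - (9 + 2*192) = 388 - (9 + 384) = 388 - 1*393 = 388 - 393 = -5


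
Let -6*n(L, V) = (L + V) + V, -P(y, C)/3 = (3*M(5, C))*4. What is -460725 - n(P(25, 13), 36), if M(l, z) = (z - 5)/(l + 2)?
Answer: -3225039/7 ≈ -4.6072e+5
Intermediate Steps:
M(l, z) = (-5 + z)/(2 + l)
P(y, C) = 180/7 - 36*C/7 (P(y, C) = -3*3*((-5 + C)/(2 + 5))*4 = -3*3*((-5 + C)/7)*4 = -3*3*(-5/7 + C/7)*4 = -3*(-15/7 + 3*C/7)*4 = -3*(-60/7 + 12*C/7) = 180/7 - 36*C/7)
n(L, V) = -V/3 - L/6 (n(L, V) = -((L + V) + V)/6 = -(L + 2*V)/6 = -V/3 - L/6)
-460725 - n(P(25, 13), 36) = -460725 - (-⅓*36 - (180/7 - 36/7*13)/6) = -460725 - (-12 - (180/7 - 468/7)/6) = -460725 - (-12 - ⅙*(-288/7)) = -460725 - (-12 + 48/7) = -460725 - 1*(-36/7) = -460725 + 36/7 = -3225039/7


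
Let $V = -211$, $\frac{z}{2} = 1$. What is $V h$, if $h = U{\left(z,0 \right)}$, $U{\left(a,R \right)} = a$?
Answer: $-422$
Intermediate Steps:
$z = 2$ ($z = 2 \cdot 1 = 2$)
$h = 2$
$V h = \left(-211\right) 2 = -422$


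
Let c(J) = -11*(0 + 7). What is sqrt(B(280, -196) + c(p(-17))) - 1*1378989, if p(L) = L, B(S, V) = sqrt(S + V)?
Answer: -1378989 + I*sqrt(77 - 2*sqrt(21)) ≈ -1.379e+6 + 8.2362*I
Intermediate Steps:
c(J) = -77 (c(J) = -11*7 = -77)
sqrt(B(280, -196) + c(p(-17))) - 1*1378989 = sqrt(sqrt(280 - 196) - 77) - 1*1378989 = sqrt(sqrt(84) - 77) - 1378989 = sqrt(2*sqrt(21) - 77) - 1378989 = sqrt(-77 + 2*sqrt(21)) - 1378989 = -1378989 + sqrt(-77 + 2*sqrt(21))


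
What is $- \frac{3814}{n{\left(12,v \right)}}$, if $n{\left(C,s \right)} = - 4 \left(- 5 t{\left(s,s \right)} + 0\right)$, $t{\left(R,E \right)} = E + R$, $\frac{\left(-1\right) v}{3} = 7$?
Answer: $\frac{1907}{420} \approx 4.5405$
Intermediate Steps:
$v = -21$ ($v = \left(-3\right) 7 = -21$)
$n{\left(C,s \right)} = 40 s$ ($n{\left(C,s \right)} = - 4 \left(- 5 \left(s + s\right) + 0\right) = - 4 \left(- 5 \cdot 2 s + 0\right) = - 4 \left(- 10 s + 0\right) = - 4 \left(- 10 s\right) = 40 s$)
$- \frac{3814}{n{\left(12,v \right)}} = - \frac{3814}{40 \left(-21\right)} = - \frac{3814}{-840} = \left(-3814\right) \left(- \frac{1}{840}\right) = \frac{1907}{420}$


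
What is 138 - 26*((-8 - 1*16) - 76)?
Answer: 2738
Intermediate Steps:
138 - 26*((-8 - 1*16) - 76) = 138 - 26*((-8 - 16) - 76) = 138 - 26*(-24 - 76) = 138 - 26*(-100) = 138 + 2600 = 2738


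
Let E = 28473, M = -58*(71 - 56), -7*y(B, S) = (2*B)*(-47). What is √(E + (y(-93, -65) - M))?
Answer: 3*√152957/7 ≈ 167.61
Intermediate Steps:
y(B, S) = 94*B/7 (y(B, S) = -2*B*(-47)/7 = -(-94)*B/7 = 94*B/7)
M = -870 (M = -58*15 = -870)
√(E + (y(-93, -65) - M)) = √(28473 + ((94/7)*(-93) - 1*(-870))) = √(28473 + (-8742/7 + 870)) = √(28473 - 2652/7) = √(196659/7) = 3*√152957/7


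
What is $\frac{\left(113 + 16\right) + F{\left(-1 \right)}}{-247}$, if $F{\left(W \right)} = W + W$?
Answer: $- \frac{127}{247} \approx -0.51417$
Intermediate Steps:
$F{\left(W \right)} = 2 W$
$\frac{\left(113 + 16\right) + F{\left(-1 \right)}}{-247} = \frac{\left(113 + 16\right) + 2 \left(-1\right)}{-247} = \left(129 - 2\right) \left(- \frac{1}{247}\right) = 127 \left(- \frac{1}{247}\right) = - \frac{127}{247}$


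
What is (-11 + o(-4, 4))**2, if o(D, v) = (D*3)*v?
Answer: 3481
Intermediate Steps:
o(D, v) = 3*D*v (o(D, v) = (3*D)*v = 3*D*v)
(-11 + o(-4, 4))**2 = (-11 + 3*(-4)*4)**2 = (-11 - 48)**2 = (-59)**2 = 3481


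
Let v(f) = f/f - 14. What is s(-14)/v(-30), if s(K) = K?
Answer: 14/13 ≈ 1.0769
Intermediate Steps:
v(f) = -13 (v(f) = 1 - 14 = -13)
s(-14)/v(-30) = -14/(-13) = -14*(-1/13) = 14/13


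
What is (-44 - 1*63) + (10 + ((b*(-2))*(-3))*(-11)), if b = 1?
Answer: -163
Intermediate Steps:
(-44 - 1*63) + (10 + ((b*(-2))*(-3))*(-11)) = (-44 - 1*63) + (10 + ((1*(-2))*(-3))*(-11)) = (-44 - 63) + (10 - 2*(-3)*(-11)) = -107 + (10 + 6*(-11)) = -107 + (10 - 66) = -107 - 56 = -163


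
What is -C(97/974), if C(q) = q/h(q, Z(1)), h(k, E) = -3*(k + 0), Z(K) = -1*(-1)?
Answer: 1/3 ≈ 0.33333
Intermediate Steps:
Z(K) = 1
h(k, E) = -3*k
C(q) = -1/3 (C(q) = q/((-3*q)) = q*(-1/(3*q)) = -1/3)
-C(97/974) = -1*(-1/3) = 1/3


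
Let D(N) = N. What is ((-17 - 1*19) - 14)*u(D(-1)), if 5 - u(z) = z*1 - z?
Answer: -250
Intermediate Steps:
u(z) = 5 (u(z) = 5 - (z*1 - z) = 5 - (z - z) = 5 - 1*0 = 5 + 0 = 5)
((-17 - 1*19) - 14)*u(D(-1)) = ((-17 - 1*19) - 14)*5 = ((-17 - 19) - 14)*5 = (-36 - 14)*5 = -50*5 = -250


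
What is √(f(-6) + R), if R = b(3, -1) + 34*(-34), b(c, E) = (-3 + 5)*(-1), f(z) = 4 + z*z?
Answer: I*√1118 ≈ 33.437*I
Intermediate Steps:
f(z) = 4 + z²
b(c, E) = -2 (b(c, E) = 2*(-1) = -2)
R = -1158 (R = -2 + 34*(-34) = -2 - 1156 = -1158)
√(f(-6) + R) = √((4 + (-6)²) - 1158) = √((4 + 36) - 1158) = √(40 - 1158) = √(-1118) = I*√1118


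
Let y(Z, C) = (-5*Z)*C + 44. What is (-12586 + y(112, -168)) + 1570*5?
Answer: 89388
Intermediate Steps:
y(Z, C) = 44 - 5*C*Z (y(Z, C) = -5*C*Z + 44 = 44 - 5*C*Z)
(-12586 + y(112, -168)) + 1570*5 = (-12586 + (44 - 5*(-168)*112)) + 1570*5 = (-12586 + (44 + 94080)) + 7850 = (-12586 + 94124) + 7850 = 81538 + 7850 = 89388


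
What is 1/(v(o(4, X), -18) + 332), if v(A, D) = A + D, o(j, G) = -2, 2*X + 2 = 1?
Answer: 1/312 ≈ 0.0032051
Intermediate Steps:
X = -½ (X = -1 + (½)*1 = -1 + ½ = -½ ≈ -0.50000)
1/(v(o(4, X), -18) + 332) = 1/((-2 - 18) + 332) = 1/(-20 + 332) = 1/312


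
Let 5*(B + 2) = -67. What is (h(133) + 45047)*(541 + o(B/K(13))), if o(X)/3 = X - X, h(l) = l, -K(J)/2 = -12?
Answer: 24442380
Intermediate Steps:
K(J) = 24 (K(J) = -2*(-12) = 24)
B = -77/5 (B = -2 + (1/5)*(-67) = -2 - 67/5 = -77/5 ≈ -15.400)
o(X) = 0 (o(X) = 3*(X - X) = 3*0 = 0)
(h(133) + 45047)*(541 + o(B/K(13))) = (133 + 45047)*(541 + 0) = 45180*541 = 24442380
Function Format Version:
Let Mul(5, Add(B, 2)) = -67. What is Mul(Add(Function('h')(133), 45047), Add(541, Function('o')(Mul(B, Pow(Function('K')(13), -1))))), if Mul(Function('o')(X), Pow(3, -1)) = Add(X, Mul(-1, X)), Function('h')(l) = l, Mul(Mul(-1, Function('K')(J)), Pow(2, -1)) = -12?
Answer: 24442380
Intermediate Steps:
Function('K')(J) = 24 (Function('K')(J) = Mul(-2, -12) = 24)
B = Rational(-77, 5) (B = Add(-2, Mul(Rational(1, 5), -67)) = Add(-2, Rational(-67, 5)) = Rational(-77, 5) ≈ -15.400)
Function('o')(X) = 0 (Function('o')(X) = Mul(3, Add(X, Mul(-1, X))) = Mul(3, 0) = 0)
Mul(Add(Function('h')(133), 45047), Add(541, Function('o')(Mul(B, Pow(Function('K')(13), -1))))) = Mul(Add(133, 45047), Add(541, 0)) = Mul(45180, 541) = 24442380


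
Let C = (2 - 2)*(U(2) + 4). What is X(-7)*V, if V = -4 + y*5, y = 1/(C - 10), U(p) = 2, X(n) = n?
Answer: 63/2 ≈ 31.500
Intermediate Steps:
C = 0 (C = (2 - 2)*(2 + 4) = 0*6 = 0)
y = -1/10 (y = 1/(0 - 10) = 1/(-10) = -1/10 ≈ -0.10000)
V = -9/2 (V = -4 - 1/10*5 = -4 - 1/2 = -9/2 ≈ -4.5000)
X(-7)*V = -7*(-9/2) = 63/2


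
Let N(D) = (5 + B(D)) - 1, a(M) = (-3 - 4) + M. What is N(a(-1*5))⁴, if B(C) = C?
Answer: 4096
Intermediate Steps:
a(M) = -7 + M
N(D) = 4 + D (N(D) = (5 + D) - 1 = 4 + D)
N(a(-1*5))⁴ = (4 + (-7 - 1*5))⁴ = (4 + (-7 - 5))⁴ = (4 - 12)⁴ = (-8)⁴ = 4096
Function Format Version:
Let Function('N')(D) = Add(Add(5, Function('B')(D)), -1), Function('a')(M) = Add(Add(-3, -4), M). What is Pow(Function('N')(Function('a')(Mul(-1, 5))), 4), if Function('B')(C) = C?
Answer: 4096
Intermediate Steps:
Function('a')(M) = Add(-7, M)
Function('N')(D) = Add(4, D) (Function('N')(D) = Add(Add(5, D), -1) = Add(4, D))
Pow(Function('N')(Function('a')(Mul(-1, 5))), 4) = Pow(Add(4, Add(-7, Mul(-1, 5))), 4) = Pow(Add(4, Add(-7, -5)), 4) = Pow(Add(4, -12), 4) = Pow(-8, 4) = 4096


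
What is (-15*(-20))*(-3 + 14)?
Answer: 3300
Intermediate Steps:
(-15*(-20))*(-3 + 14) = 300*11 = 3300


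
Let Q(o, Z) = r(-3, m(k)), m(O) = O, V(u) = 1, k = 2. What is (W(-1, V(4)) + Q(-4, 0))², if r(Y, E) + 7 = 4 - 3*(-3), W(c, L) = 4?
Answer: 100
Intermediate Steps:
r(Y, E) = 6 (r(Y, E) = -7 + (4 - 3*(-3)) = -7 + (4 + 9) = -7 + 13 = 6)
Q(o, Z) = 6
(W(-1, V(4)) + Q(-4, 0))² = (4 + 6)² = 10² = 100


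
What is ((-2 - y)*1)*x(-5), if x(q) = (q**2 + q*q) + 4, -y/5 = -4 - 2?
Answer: -1728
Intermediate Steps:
y = 30 (y = -5*(-4 - 2) = -5*(-6) = 30)
x(q) = 4 + 2*q**2 (x(q) = (q**2 + q**2) + 4 = 2*q**2 + 4 = 4 + 2*q**2)
((-2 - y)*1)*x(-5) = ((-2 - 1*30)*1)*(4 + 2*(-5)**2) = ((-2 - 30)*1)*(4 + 2*25) = (-32*1)*(4 + 50) = -32*54 = -1728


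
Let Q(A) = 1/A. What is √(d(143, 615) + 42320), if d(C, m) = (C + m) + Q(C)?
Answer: √880902165/143 ≈ 207.55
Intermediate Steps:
d(C, m) = C + m + 1/C (d(C, m) = (C + m) + 1/C = C + m + 1/C)
√(d(143, 615) + 42320) = √((143 + 615 + 1/143) + 42320) = √(108395/143 + 42320) = √(6160155/143) = √880902165/143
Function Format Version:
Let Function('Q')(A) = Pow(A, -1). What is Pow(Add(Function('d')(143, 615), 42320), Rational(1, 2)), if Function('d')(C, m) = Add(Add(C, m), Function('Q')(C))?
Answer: Mul(Rational(1, 143), Pow(880902165, Rational(1, 2))) ≈ 207.55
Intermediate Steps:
Function('d')(C, m) = Add(C, m, Pow(C, -1)) (Function('d')(C, m) = Add(Add(C, m), Pow(C, -1)) = Add(C, m, Pow(C, -1)))
Pow(Add(Function('d')(143, 615), 42320), Rational(1, 2)) = Pow(Add(Add(143, 615, Pow(143, -1)), 42320), Rational(1, 2)) = Pow(Add(Add(143, 615, Rational(1, 143)), 42320), Rational(1, 2)) = Pow(Add(Rational(108395, 143), 42320), Rational(1, 2)) = Pow(Rational(6160155, 143), Rational(1, 2)) = Mul(Rational(1, 143), Pow(880902165, Rational(1, 2)))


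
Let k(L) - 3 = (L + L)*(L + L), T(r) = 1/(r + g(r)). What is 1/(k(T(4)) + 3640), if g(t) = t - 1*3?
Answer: 25/91079 ≈ 0.00027449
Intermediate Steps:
g(t) = -3 + t (g(t) = t - 3 = -3 + t)
T(r) = 1/(-3 + 2*r) (T(r) = 1/(r + (-3 + r)) = 1/(-3 + 2*r))
k(L) = 3 + 4*L² (k(L) = 3 + (L + L)*(L + L) = 3 + (2*L)*(2*L) = 3 + 4*L²)
1/(k(T(4)) + 3640) = 1/((3 + 4*(1/(-3 + 2*4))²) + 3640) = 1/((3 + 4*(1/(-3 + 8))²) + 3640) = 1/((3 + 4*(1/5)²) + 3640) = 1/((3 + 4*(⅕)²) + 3640) = 1/((3 + 4*(1/25)) + 3640) = 1/((3 + 4/25) + 3640) = 1/(79/25 + 3640) = 1/(91079/25) = 25/91079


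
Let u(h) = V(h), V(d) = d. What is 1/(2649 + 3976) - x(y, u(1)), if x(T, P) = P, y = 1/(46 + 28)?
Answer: -6624/6625 ≈ -0.99985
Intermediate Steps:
u(h) = h
y = 1/74 ≈ 0.013514
1/(2649 + 3976) - x(y, u(1)) = 1/(2649 + 3976) - 1*1 = 1/6625 - 1 = -6624/6625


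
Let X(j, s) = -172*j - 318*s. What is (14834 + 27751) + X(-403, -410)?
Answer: 242281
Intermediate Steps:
X(j, s) = -318*s - 172*j
(14834 + 27751) + X(-403, -410) = (14834 + 27751) + (-318*(-410) - 172*(-403)) = 42585 + (130380 + 69316) = 42585 + 199696 = 242281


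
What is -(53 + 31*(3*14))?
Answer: -1355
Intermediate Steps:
-(53 + 31*(3*14)) = -(53 + 31*42) = -(53 + 1302) = -1*1355 = -1355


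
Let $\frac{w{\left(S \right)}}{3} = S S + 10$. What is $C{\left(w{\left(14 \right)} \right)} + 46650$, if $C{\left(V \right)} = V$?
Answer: $47268$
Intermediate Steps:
$w{\left(S \right)} = 30 + 3 S^{2}$ ($w{\left(S \right)} = 3 \left(S S + 10\right) = 3 \left(S^{2} + 10\right) = 3 \left(10 + S^{2}\right) = 30 + 3 S^{2}$)
$C{\left(w{\left(14 \right)} \right)} + 46650 = \left(30 + 3 \cdot 14^{2}\right) + 46650 = \left(30 + 3 \cdot 196\right) + 46650 = \left(30 + 588\right) + 46650 = 618 + 46650 = 47268$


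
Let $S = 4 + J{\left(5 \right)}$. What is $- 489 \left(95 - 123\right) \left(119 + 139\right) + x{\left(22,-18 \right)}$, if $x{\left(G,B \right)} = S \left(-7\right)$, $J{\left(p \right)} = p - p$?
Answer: $3532508$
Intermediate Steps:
$J{\left(p \right)} = 0$
$S = 4$ ($S = 4 + 0 = 4$)
$x{\left(G,B \right)} = -28$ ($x{\left(G,B \right)} = 4 \left(-7\right) = -28$)
$- 489 \left(95 - 123\right) \left(119 + 139\right) + x{\left(22,-18 \right)} = - 489 \left(95 - 123\right) \left(119 + 139\right) - 28 = - 489 \left(\left(-28\right) 258\right) - 28 = \left(-489\right) \left(-7224\right) - 28 = 3532536 - 28 = 3532508$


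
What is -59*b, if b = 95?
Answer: -5605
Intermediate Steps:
-59*b = -59*95 = -5605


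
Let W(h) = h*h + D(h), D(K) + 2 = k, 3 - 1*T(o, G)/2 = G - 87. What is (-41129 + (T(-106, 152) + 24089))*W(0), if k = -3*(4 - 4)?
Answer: 34328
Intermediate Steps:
T(o, G) = 180 - 2*G (T(o, G) = 6 - 2*(G - 87) = 6 - 2*(-87 + G) = 6 + (174 - 2*G) = 180 - 2*G)
k = 0 (k = -3*0 = 0)
D(K) = -2 (D(K) = -2 + 0 = -2)
W(h) = -2 + h² (W(h) = h*h - 2 = h² - 2 = -2 + h²)
(-41129 + (T(-106, 152) + 24089))*W(0) = (-41129 + ((180 - 2*152) + 24089))*(-2 + 0²) = (-41129 + ((180 - 304) + 24089))*(-2 + 0) = (-41129 + (-124 + 24089))*(-2) = (-41129 + 23965)*(-2) = -17164*(-2) = 34328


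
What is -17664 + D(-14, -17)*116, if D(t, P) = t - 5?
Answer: -19868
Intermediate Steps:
D(t, P) = -5 + t
-17664 + D(-14, -17)*116 = -17664 + (-5 - 14)*116 = -17664 - 19*116 = -17664 - 2204 = -19868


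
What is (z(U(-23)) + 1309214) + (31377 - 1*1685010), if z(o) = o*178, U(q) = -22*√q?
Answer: -344419 - 3916*I*√23 ≈ -3.4442e+5 - 18780.0*I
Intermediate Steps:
z(o) = 178*o
(z(U(-23)) + 1309214) + (31377 - 1*1685010) = (178*(-22*I*√23) + 1309214) + (31377 - 1*1685010) = (178*(-22*I*√23) + 1309214) + (31377 - 1685010) = (178*(-22*I*√23) + 1309214) - 1653633 = (-3916*I*√23 + 1309214) - 1653633 = (1309214 - 3916*I*√23) - 1653633 = -344419 - 3916*I*√23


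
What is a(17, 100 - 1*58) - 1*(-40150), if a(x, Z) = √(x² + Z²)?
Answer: 40150 + √2053 ≈ 40195.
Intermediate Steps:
a(x, Z) = √(Z² + x²)
a(17, 100 - 1*58) - 1*(-40150) = √((100 - 1*58)² + 17²) - 1*(-40150) = √((100 - 58)² + 289) + 40150 = √(42² + 289) + 40150 = √(1764 + 289) + 40150 = √2053 + 40150 = 40150 + √2053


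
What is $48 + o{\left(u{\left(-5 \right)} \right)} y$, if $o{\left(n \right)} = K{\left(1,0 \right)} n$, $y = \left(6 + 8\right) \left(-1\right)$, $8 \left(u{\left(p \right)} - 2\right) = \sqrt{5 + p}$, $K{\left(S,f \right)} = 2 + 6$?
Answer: $-176$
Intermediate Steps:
$K{\left(S,f \right)} = 8$
$u{\left(p \right)} = 2 + \frac{\sqrt{5 + p}}{8}$
$y = -14$ ($y = 14 \left(-1\right) = -14$)
$o{\left(n \right)} = 8 n$
$48 + o{\left(u{\left(-5 \right)} \right)} y = 48 + 8 \left(2 + \frac{\sqrt{5 - 5}}{8}\right) \left(-14\right) = 48 + 8 \left(2 + \frac{\sqrt{0}}{8}\right) \left(-14\right) = 48 + 8 \left(2 + \frac{1}{8} \cdot 0\right) \left(-14\right) = 48 + 8 \left(2 + 0\right) \left(-14\right) = 48 + 8 \cdot 2 \left(-14\right) = 48 + 16 \left(-14\right) = 48 - 224 = -176$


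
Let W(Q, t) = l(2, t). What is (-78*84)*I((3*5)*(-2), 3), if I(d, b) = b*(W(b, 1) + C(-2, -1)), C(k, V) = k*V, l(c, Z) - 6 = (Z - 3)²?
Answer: -235872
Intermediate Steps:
l(c, Z) = 6 + (-3 + Z)² (l(c, Z) = 6 + (Z - 3)² = 6 + (-3 + Z)²)
C(k, V) = V*k
W(Q, t) = 6 + (-3 + t)²
I(d, b) = 12*b (I(d, b) = b*((6 + (-3 + 1)²) - 1*(-2)) = b*((6 + (-2)²) + 2) = b*((6 + 4) + 2) = b*(10 + 2) = b*12 = 12*b)
(-78*84)*I((3*5)*(-2), 3) = (-78*84)*(12*3) = -6552*36 = -235872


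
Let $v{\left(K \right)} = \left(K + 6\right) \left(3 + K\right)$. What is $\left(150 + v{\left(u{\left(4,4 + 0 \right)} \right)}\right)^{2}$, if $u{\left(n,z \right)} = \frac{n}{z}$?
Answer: $31684$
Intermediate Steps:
$v{\left(K \right)} = \left(3 + K\right) \left(6 + K\right)$ ($v{\left(K \right)} = \left(6 + K\right) \left(3 + K\right) = \left(3 + K\right) \left(6 + K\right)$)
$\left(150 + v{\left(u{\left(4,4 + 0 \right)} \right)}\right)^{2} = \left(150 + \left(18 + \left(\frac{4}{4 + 0}\right)^{2} + 9 \frac{4}{4 + 0}\right)\right)^{2} = \left(150 + \left(18 + \left(\frac{4}{4}\right)^{2} + 9 \cdot \frac{4}{4}\right)\right)^{2} = \left(150 + \left(18 + \left(4 \cdot \frac{1}{4}\right)^{2} + 9 \cdot 4 \cdot \frac{1}{4}\right)\right)^{2} = \left(150 + \left(18 + 1^{2} + 9 \cdot 1\right)\right)^{2} = \left(150 + \left(18 + 1 + 9\right)\right)^{2} = \left(150 + 28\right)^{2} = 178^{2} = 31684$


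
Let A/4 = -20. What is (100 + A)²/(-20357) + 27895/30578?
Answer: 555627315/622476346 ≈ 0.89261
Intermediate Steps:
A = -80 (A = 4*(-20) = -80)
(100 + A)²/(-20357) + 27895/30578 = (100 - 80)²/(-20357) + 27895/30578 = 20²*(-1/20357) + 27895*(1/30578) = 400*(-1/20357) + 27895/30578 = -400/20357 + 27895/30578 = 555627315/622476346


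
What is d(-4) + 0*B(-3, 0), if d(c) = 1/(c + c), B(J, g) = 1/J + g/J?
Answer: -1/8 ≈ -0.12500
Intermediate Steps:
B(J, g) = 1/J + g/J
d(c) = 1/(2*c)
d(-4) + 0*B(-3, 0) = (1/2)/(-4) + 0*((1 + 0)/(-3)) = (1/2)*(-1/4) + 0*(-1/3*1) = -1/8 + 0*(-1/3) = -1/8 + 0 = -1/8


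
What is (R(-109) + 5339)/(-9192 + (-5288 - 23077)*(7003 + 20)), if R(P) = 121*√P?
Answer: -5339/199216587 - 121*I*√109/199216587 ≈ -2.68e-5 - 6.3412e-6*I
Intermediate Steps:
(R(-109) + 5339)/(-9192 + (-5288 - 23077)*(7003 + 20)) = (121*√(-109) + 5339)/(-9192 + (-5288 - 23077)*(7003 + 20)) = (121*(I*√109) + 5339)/(-9192 - 28365*7023) = (121*I*√109 + 5339)/(-9192 - 199207395) = (5339 + 121*I*√109)/(-199216587) = (5339 + 121*I*√109)*(-1/199216587) = -5339/199216587 - 121*I*√109/199216587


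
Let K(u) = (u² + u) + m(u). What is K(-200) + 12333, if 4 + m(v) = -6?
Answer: 52123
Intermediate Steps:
m(v) = -10 (m(v) = -4 - 6 = -10)
K(u) = -10 + u + u² (K(u) = (u² + u) - 10 = (u + u²) - 10 = -10 + u + u²)
K(-200) + 12333 = (-10 - 200 + (-200)²) + 12333 = (-10 - 200 + 40000) + 12333 = 39790 + 12333 = 52123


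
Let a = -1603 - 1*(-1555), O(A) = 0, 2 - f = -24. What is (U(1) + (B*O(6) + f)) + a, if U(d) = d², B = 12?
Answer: -21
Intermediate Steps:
f = 26 (f = 2 - 1*(-24) = 2 + 24 = 26)
a = -48 (a = -1603 + 1555 = -48)
(U(1) + (B*O(6) + f)) + a = (1² + (12*0 + 26)) - 48 = (1 + (0 + 26)) - 48 = (1 + 26) - 48 = 27 - 48 = -21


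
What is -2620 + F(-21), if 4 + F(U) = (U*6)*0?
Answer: -2624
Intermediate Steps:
F(U) = -4 (F(U) = -4 + (U*6)*0 = -4 + (6*U)*0 = -4 + 0 = -4)
-2620 + F(-21) = -2620 - 4 = -2624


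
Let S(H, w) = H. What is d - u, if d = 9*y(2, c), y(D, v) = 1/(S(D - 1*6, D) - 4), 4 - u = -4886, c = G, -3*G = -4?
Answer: -39129/8 ≈ -4891.1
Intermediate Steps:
G = 4/3 (G = -⅓*(-4) = 4/3 ≈ 1.3333)
c = 4/3 ≈ 1.3333
u = 4890 (u = 4 - 1*(-4886) = 4 + 4886 = 4890)
y(D, v) = 1/(-10 + D) (y(D, v) = 1/((D - 1*6) - 4) = 1/((D - 6) - 4) = 1/((-6 + D) - 4) = 1/(-10 + D))
d = -9/8 (d = 9/(-10 + 2) = 9/(-8) = 9*(-⅛) = -9/8 ≈ -1.1250)
d - u = -9/8 - 1*4890 = -9/8 - 4890 = -39129/8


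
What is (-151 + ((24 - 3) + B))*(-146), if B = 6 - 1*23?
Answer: 21462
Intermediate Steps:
B = -17 (B = 6 - 23 = -17)
(-151 + ((24 - 3) + B))*(-146) = (-151 + ((24 - 3) - 17))*(-146) = (-151 + (21 - 17))*(-146) = (-151 + 4)*(-146) = -147*(-146) = 21462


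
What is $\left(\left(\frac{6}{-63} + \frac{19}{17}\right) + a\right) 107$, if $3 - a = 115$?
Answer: $- \frac{4239233}{357} \approx -11875.0$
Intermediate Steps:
$a = -112$ ($a = 3 - 115 = -112$)
$\left(\left(\frac{6}{-63} + \frac{19}{17}\right) + a\right) 107 = \left(\left(\frac{6}{-63} + \frac{19}{17}\right) - 112\right) 107 = \left(\left(6 \left(- \frac{1}{63}\right) + 19 \cdot \frac{1}{17}\right) - 112\right) 107 = \left(\left(- \frac{2}{21} + \frac{19}{17}\right) - 112\right) 107 = \left(\frac{365}{357} - 112\right) 107 = \left(- \frac{39619}{357}\right) 107 = - \frac{4239233}{357}$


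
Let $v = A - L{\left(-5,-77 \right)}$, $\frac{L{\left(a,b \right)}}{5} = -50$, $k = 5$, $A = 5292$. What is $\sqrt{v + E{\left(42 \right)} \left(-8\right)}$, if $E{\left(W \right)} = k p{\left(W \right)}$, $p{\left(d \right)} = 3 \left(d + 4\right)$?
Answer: $\sqrt{22} \approx 4.6904$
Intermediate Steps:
$L{\left(a,b \right)} = -250$ ($L{\left(a,b \right)} = 5 \left(-50\right) = -250$)
$p{\left(d \right)} = 12 + 3 d$ ($p{\left(d \right)} = 3 \left(4 + d\right) = 12 + 3 d$)
$E{\left(W \right)} = 60 + 15 W$ ($E{\left(W \right)} = 5 \left(12 + 3 W\right) = 60 + 15 W$)
$v = 5542$ ($v = 5292 - -250 = 5292 + 250 = 5542$)
$\sqrt{v + E{\left(42 \right)} \left(-8\right)} = \sqrt{5542 + \left(60 + 15 \cdot 42\right) \left(-8\right)} = \sqrt{5542 + \left(60 + 630\right) \left(-8\right)} = \sqrt{5542 + 690 \left(-8\right)} = \sqrt{5542 - 5520} = \sqrt{22}$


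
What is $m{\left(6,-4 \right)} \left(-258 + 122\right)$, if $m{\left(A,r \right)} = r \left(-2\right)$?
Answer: $-1088$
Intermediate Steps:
$m{\left(A,r \right)} = - 2 r$
$m{\left(6,-4 \right)} \left(-258 + 122\right) = \left(-2\right) \left(-4\right) \left(-258 + 122\right) = 8 \left(-136\right) = -1088$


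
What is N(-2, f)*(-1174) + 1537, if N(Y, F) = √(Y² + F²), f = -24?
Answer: 1537 - 2348*√145 ≈ -26737.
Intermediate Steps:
N(Y, F) = √(F² + Y²)
N(-2, f)*(-1174) + 1537 = √((-24)² + (-2)²)*(-1174) + 1537 = √(576 + 4)*(-1174) + 1537 = √580*(-1174) + 1537 = (2*√145)*(-1174) + 1537 = -2348*√145 + 1537 = 1537 - 2348*√145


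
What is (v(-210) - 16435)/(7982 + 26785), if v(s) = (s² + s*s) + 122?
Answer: 71887/34767 ≈ 2.0677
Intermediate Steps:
v(s) = 122 + 2*s² (v(s) = (s² + s²) + 122 = 2*s² + 122 = 122 + 2*s²)
(v(-210) - 16435)/(7982 + 26785) = ((122 + 2*(-210)²) - 16435)/(7982 + 26785) = ((122 + 2*44100) - 16435)/34767 = ((122 + 88200) - 16435)*(1/34767) = (88322 - 16435)*(1/34767) = 71887*(1/34767) = 71887/34767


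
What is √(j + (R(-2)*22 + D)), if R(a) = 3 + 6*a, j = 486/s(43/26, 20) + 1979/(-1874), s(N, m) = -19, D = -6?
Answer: 73*I*√54868846/35606 ≈ 15.187*I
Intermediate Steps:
j = -948365/35606 (j = 486/(-19) + 1979/(-1874) = 486*(-1/19) + 1979*(-1/1874) = -486/19 - 1979/1874 = -948365/35606 ≈ -26.635)
√(j + (R(-2)*22 + D)) = √(-948365/35606 + ((3 + 6*(-2))*22 - 6)) = √(-948365/35606 + ((3 - 12)*22 - 6)) = √(-948365/35606 + (-9*22 - 6)) = √(-948365/35606 + (-198 - 6)) = √(-948365/35606 - 204) = √(-8211989/35606) = 73*I*√54868846/35606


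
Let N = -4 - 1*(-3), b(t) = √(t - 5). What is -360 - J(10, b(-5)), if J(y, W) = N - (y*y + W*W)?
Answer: -269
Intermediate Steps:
b(t) = √(-5 + t)
N = -1 (N = -4 + 3 = -1)
J(y, W) = -1 - W² - y² (J(y, W) = -1 - (y*y + W*W) = -1 - (y² + W²) = -1 - (W² + y²) = -1 + (-W² - y²) = -1 - W² - y²)
-360 - J(10, b(-5)) = -360 - (-1 - (√(-5 - 5))² - 1*10²) = -360 - (-1 - (√(-10))² - 1*100) = -360 - (-1 - (I*√10)² - 100) = -360 - (-1 - 1*(-10) - 100) = -360 - (-1 + 10 - 100) = -360 - 1*(-91) = -360 + 91 = -269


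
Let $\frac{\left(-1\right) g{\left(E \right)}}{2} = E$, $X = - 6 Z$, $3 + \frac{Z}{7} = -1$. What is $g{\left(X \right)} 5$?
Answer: $-1680$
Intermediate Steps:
$Z = -28$ ($Z = -21 + 7 \left(-1\right) = -21 - 7 = -28$)
$X = 168$ ($X = \left(-6\right) \left(-28\right) = 168$)
$g{\left(E \right)} = - 2 E$
$g{\left(X \right)} 5 = \left(-2\right) 168 \cdot 5 = \left(-336\right) 5 = -1680$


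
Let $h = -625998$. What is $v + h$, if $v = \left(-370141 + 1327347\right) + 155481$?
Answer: $486689$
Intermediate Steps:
$v = 1112687$ ($v = 957206 + 155481 = 1112687$)
$v + h = 1112687 - 625998 = 486689$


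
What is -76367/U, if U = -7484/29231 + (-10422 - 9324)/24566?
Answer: 27419141632891/380523635 ≈ 72056.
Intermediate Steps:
U = -380523635/359044373 (U = -7484*1/29231 - 19746*1/24566 = -7484/29231 - 9873/12283 = -380523635/359044373 ≈ -1.0598)
-76367/U = -76367/(-380523635/359044373) = -76367*(-359044373/380523635) = 27419141632891/380523635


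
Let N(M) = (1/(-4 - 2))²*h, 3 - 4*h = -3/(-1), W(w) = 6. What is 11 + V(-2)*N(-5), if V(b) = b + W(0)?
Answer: 11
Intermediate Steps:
h = 0 (h = ¾ - (-3)/(4*(-1)) = ¾ - (-3)*(-1)/4 = ¾ - ¼*3 = ¾ - ¾ = 0)
V(b) = 6 + b (V(b) = b + 6 = 6 + b)
N(M) = 0 (N(M) = (1/(-4 - 2))²*0 = (1/(-6))²*0 = (-⅙)²*0 = (1/36)*0 = 0)
11 + V(-2)*N(-5) = 11 + (6 - 2)*0 = 11 + 4*0 = 11 + 0 = 11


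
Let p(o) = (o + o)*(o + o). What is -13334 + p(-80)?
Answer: 12266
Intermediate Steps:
p(o) = 4*o**2 (p(o) = (2*o)*(2*o) = 4*o**2)
-13334 + p(-80) = -13334 + 4*(-80)**2 = -13334 + 4*6400 = -13334 + 25600 = 12266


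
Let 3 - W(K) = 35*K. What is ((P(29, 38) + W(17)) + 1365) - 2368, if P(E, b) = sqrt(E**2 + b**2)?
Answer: -1595 + sqrt(2285) ≈ -1547.2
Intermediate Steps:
W(K) = 3 - 35*K
((P(29, 38) + W(17)) + 1365) - 2368 = ((sqrt(29**2 + 38**2) + (3 - 35*17)) + 1365) - 2368 = ((sqrt(841 + 1444) + (3 - 595)) + 1365) - 2368 = ((sqrt(2285) - 592) + 1365) - 2368 = ((-592 + sqrt(2285)) + 1365) - 2368 = (773 + sqrt(2285)) - 2368 = -1595 + sqrt(2285)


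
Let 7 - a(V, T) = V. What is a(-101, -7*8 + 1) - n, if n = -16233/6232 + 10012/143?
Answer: 36173543/891176 ≈ 40.591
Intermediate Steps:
n = 60073465/891176 (n = -16233*1/6232 + 10012*(1/143) = -16233/6232 + 10012/143 = 60073465/891176 ≈ 67.409)
a(V, T) = 7 - V
a(-101, -7*8 + 1) - n = (7 - 1*(-101)) - 1*60073465/891176 = (7 + 101) - 60073465/891176 = 108 - 60073465/891176 = 36173543/891176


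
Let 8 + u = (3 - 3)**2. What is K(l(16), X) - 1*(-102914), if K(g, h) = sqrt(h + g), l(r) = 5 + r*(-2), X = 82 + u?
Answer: 102914 + sqrt(47) ≈ 1.0292e+5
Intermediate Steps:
u = -8 (u = -8 + (3 - 3)**2 = -8 + 0**2 = -8 + 0 = -8)
X = 74 (X = 82 - 8 = 74)
l(r) = 5 - 2*r
K(g, h) = sqrt(g + h)
K(l(16), X) - 1*(-102914) = sqrt((5 - 2*16) + 74) - 1*(-102914) = sqrt((5 - 32) + 74) + 102914 = sqrt(-27 + 74) + 102914 = sqrt(47) + 102914 = 102914 + sqrt(47)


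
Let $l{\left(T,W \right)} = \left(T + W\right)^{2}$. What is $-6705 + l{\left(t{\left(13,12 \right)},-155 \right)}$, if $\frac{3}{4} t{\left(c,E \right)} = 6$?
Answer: $14904$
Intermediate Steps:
$t{\left(c,E \right)} = 8$ ($t{\left(c,E \right)} = \frac{4}{3} \cdot 6 = 8$)
$-6705 + l{\left(t{\left(13,12 \right)},-155 \right)} = -6705 + \left(8 - 155\right)^{2} = -6705 + \left(-147\right)^{2} = -6705 + 21609 = 14904$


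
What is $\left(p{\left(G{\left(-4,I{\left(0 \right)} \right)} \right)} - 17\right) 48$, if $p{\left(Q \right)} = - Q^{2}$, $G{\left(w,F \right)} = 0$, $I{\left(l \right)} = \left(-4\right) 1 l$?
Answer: $-816$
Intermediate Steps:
$I{\left(l \right)} = - 4 l$
$\left(p{\left(G{\left(-4,I{\left(0 \right)} \right)} \right)} - 17\right) 48 = \left(- 0^{2} - 17\right) 48 = \left(\left(-1\right) 0 - 17\right) 48 = \left(0 - 17\right) 48 = \left(-17\right) 48 = -816$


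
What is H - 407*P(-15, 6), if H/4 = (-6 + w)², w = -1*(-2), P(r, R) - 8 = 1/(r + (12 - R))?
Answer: -28321/9 ≈ -3146.8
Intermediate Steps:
P(r, R) = 8 + 1/(12 + r - R) (P(r, R) = 8 + 1/(r + (12 - R)) = 8 + 1/(12 + r - R))
w = 2
H = 64 (H = 4*(-6 + 2)² = 4*(-4)² = 4*16 = 64)
H - 407*P(-15, 6) = 64 - 407*(97 - 8*6 + 8*(-15))/(12 - 15 - 1*6) = 64 - 407*(97 - 48 - 120)/(12 - 15 - 6) = 64 - 407*(-71)/(-9) = 64 - (-407)*(-71)/9 = 64 - 407*71/9 = 64 - 28897/9 = -28321/9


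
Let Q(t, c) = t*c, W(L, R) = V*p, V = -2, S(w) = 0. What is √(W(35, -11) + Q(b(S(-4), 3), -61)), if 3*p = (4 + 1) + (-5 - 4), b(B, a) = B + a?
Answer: I*√1623/3 ≈ 13.429*I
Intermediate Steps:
p = -4/3 (p = ((4 + 1) + (-5 - 4))/3 = (5 - 9)/3 = (⅓)*(-4) = -4/3 ≈ -1.3333)
W(L, R) = 8/3 (W(L, R) = -2*(-4/3) = 8/3)
Q(t, c) = c*t
√(W(35, -11) + Q(b(S(-4), 3), -61)) = √(8/3 - 61*(0 + 3)) = √(8/3 - 61*3) = √(8/3 - 183) = √(-541/3) = I*√1623/3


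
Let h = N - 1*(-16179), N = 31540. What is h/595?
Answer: 401/5 ≈ 80.200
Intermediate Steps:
h = 47719 (h = 31540 - 1*(-16179) = 31540 + 16179 = 47719)
h/595 = 47719/595 = 47719*(1/595) = 401/5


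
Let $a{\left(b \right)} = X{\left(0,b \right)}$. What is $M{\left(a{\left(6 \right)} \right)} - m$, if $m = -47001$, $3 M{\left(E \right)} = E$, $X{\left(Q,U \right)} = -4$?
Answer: $\frac{140999}{3} \approx 47000.0$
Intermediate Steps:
$a{\left(b \right)} = -4$
$M{\left(E \right)} = \frac{E}{3}$
$M{\left(a{\left(6 \right)} \right)} - m = \frac{1}{3} \left(-4\right) - -47001 = - \frac{4}{3} + 47001 = \frac{140999}{3}$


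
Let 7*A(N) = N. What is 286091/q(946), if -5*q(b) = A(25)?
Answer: -2002637/5 ≈ -4.0053e+5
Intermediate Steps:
A(N) = N/7
q(b) = -5/7 (q(b) = -25/35 = -1/5*25/7 = -5/7)
286091/q(946) = 286091/(-5/7) = 286091*(-7/5) = -2002637/5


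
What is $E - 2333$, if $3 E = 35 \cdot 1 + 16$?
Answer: $-2316$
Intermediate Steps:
$E = 17$ ($E = \frac{35 \cdot 1 + 16}{3} = \frac{35 + 16}{3} = \frac{1}{3} \cdot 51 = 17$)
$E - 2333 = 17 - 2333 = -2316$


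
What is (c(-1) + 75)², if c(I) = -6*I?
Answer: 6561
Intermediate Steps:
(c(-1) + 75)² = (-6*(-1) + 75)² = (6 + 75)² = 81² = 6561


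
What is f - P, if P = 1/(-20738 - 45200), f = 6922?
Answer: 456422837/65938 ≈ 6922.0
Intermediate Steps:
P = -1/65938 (P = 1/(-65938) = -1/65938 ≈ -1.5166e-5)
f - P = 6922 - 1*(-1/65938) = 6922 + 1/65938 = 456422837/65938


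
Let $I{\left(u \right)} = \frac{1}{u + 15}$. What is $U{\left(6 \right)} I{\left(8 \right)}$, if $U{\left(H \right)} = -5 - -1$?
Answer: $- \frac{4}{23} \approx -0.17391$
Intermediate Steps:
$U{\left(H \right)} = -4$ ($U{\left(H \right)} = -5 + 1 = -4$)
$I{\left(u \right)} = \frac{1}{15 + u}$
$U{\left(6 \right)} I{\left(8 \right)} = - \frac{4}{15 + 8} = - \frac{4}{23}$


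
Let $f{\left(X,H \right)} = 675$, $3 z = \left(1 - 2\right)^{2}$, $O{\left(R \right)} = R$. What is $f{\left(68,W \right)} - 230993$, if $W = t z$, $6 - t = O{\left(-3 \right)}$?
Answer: $-230318$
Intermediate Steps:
$t = 9$ ($t = 6 - -3 = 6 + 3 = 9$)
$z = \frac{1}{3}$ ($z = \frac{\left(1 - 2\right)^{2}}{3} = \frac{\left(-1\right)^{2}}{3} = \frac{1}{3} \cdot 1 = \frac{1}{3} \approx 0.33333$)
$W = 3$ ($W = 9 \cdot \frac{1}{3} = 3$)
$f{\left(68,W \right)} - 230993 = 675 - 230993 = -230318$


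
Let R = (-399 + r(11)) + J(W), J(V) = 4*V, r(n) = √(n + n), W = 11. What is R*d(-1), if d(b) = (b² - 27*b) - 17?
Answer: -3905 + 11*√22 ≈ -3853.4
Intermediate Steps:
r(n) = √2*√n (r(n) = √(2*n) = √2*√n)
d(b) = -17 + b² - 27*b
R = -355 + √22 (R = (-399 + √2*√11) + 4*11 = (-399 + √22) + 44 = -355 + √22 ≈ -350.31)
R*d(-1) = (-355 + √22)*(-17 + (-1)² - 27*(-1)) = (-355 + √22)*(-17 + 1 + 27) = (-355 + √22)*11 = -3905 + 11*√22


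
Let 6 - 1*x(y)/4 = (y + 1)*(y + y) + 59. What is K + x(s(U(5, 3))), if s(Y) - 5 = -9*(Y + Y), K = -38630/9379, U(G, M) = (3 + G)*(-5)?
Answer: -39495120178/9379 ≈ -4.2110e+6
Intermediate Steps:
U(G, M) = -15 - 5*G
K = -38630/9379 (K = -38630*1/9379 = -38630/9379 ≈ -4.1188)
s(Y) = 5 - 18*Y (s(Y) = 5 - 9*(Y + Y) = 5 - 18*Y)
x(y) = -212 - 8*y*(1 + y) (x(y) = 24 - 4*((y + 1)*(y + y) + 59) = 24 - 4*((1 + y)*(2*y) + 59) = 24 - 4*(2*y*(1 + y) + 59) = 24 - 4*(59 + 2*y*(1 + y)) = 24 + (-236 - 8*y*(1 + y)) = -212 - 8*y*(1 + y))
K + x(s(U(5, 3))) = -38630/9379 + (-212 - 8*(5 - 18*(-15 - 5*5)) - 8*(5 - 18*(-15 - 5*5))²) = -38630/9379 + (-212 - 8*(5 - 18*(-15 - 25)) - 8*(5 - 18*(-15 - 25))²) = -38630/9379 + (-212 - 8*(5 - 18*(-40)) - 8*(5 - 18*(-40))²) = -38630/9379 + (-212 - 8*(5 + 720) - 8*(5 + 720)²) = -38630/9379 + (-212 - 8*725 - 8*725²) = -38630/9379 + (-212 - 5800 - 8*525625) = -38630/9379 + (-212 - 5800 - 4205000) = -38630/9379 - 4211012 = -39495120178/9379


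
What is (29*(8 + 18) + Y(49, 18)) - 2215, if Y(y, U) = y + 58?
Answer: -1354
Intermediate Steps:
Y(y, U) = 58 + y
(29*(8 + 18) + Y(49, 18)) - 2215 = (29*(8 + 18) + (58 + 49)) - 2215 = (29*26 + 107) - 2215 = (754 + 107) - 2215 = 861 - 2215 = -1354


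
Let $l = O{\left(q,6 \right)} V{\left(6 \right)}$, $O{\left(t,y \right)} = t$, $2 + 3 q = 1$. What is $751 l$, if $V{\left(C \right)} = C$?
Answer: $-1502$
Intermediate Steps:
$q = - \frac{1}{3}$ ($q = - \frac{2}{3} + \frac{1}{3} \cdot 1 = - \frac{2}{3} + \frac{1}{3} = - \frac{1}{3} \approx -0.33333$)
$l = -2$ ($l = \left(- \frac{1}{3}\right) 6 = -2$)
$751 l = 751 \left(-2\right) = -1502$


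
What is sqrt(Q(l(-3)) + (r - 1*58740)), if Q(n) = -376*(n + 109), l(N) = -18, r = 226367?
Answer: sqrt(133411) ≈ 365.25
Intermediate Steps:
Q(n) = -40984 - 376*n (Q(n) = -376*(109 + n) = -40984 - 376*n)
sqrt(Q(l(-3)) + (r - 1*58740)) = sqrt((-40984 - 376*(-18)) + (226367 - 1*58740)) = sqrt((-40984 + 6768) + (226367 - 58740)) = sqrt(-34216 + 167627) = sqrt(133411)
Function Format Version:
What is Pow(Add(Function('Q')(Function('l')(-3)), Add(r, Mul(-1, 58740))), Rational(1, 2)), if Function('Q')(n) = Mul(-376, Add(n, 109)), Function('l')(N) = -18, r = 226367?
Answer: Pow(133411, Rational(1, 2)) ≈ 365.25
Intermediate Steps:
Function('Q')(n) = Add(-40984, Mul(-376, n)) (Function('Q')(n) = Mul(-376, Add(109, n)) = Add(-40984, Mul(-376, n)))
Pow(Add(Function('Q')(Function('l')(-3)), Add(r, Mul(-1, 58740))), Rational(1, 2)) = Pow(Add(Add(-40984, Mul(-376, -18)), Add(226367, Mul(-1, 58740))), Rational(1, 2)) = Pow(Add(Add(-40984, 6768), Add(226367, -58740)), Rational(1, 2)) = Pow(Add(-34216, 167627), Rational(1, 2)) = Pow(133411, Rational(1, 2))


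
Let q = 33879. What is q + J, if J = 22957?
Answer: 56836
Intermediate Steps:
q + J = 33879 + 22957 = 56836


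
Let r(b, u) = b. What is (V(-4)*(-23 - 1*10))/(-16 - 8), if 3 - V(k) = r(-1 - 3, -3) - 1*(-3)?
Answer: 11/2 ≈ 5.5000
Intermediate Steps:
V(k) = 4 (V(k) = 3 - ((-1 - 3) - 1*(-3)) = 3 - (-4 + 3) = 3 - 1*(-1) = 3 + 1 = 4)
(V(-4)*(-23 - 1*10))/(-16 - 8) = (4*(-23 - 1*10))/(-16 - 8) = (4*(-23 - 10))/(-24) = (4*(-33))*(-1/24) = -132*(-1/24) = 11/2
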